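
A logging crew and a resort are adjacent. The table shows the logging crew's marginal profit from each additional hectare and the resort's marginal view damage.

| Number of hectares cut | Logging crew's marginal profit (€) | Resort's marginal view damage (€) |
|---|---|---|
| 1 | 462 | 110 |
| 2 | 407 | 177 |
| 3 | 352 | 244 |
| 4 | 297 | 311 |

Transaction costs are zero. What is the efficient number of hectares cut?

3

Bargaining reaches the level where marginal profit last exceeds marginal view damage.
That holds through level 3 (352 ≥ 244) but not at 4 (297 < 311).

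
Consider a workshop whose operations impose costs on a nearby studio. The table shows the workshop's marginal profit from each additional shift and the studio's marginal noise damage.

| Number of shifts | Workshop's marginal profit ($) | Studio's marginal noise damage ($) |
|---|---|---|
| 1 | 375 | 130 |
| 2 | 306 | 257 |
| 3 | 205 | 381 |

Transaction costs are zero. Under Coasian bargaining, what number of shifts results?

2

Bargaining reaches the level where marginal profit last exceeds marginal noise damage.
That holds through level 2 (306 ≥ 257) but not at 3 (205 < 381).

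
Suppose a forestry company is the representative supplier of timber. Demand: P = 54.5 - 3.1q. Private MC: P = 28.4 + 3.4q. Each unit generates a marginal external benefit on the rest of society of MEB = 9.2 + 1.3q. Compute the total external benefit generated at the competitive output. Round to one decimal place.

Market equilibrium (private): 28.4 + 3.4q = 54.5 - 3.1q → q_m = 4.0154.
Total external benefit = ∫₀^{q_m} (9.2 + 1.3q) dq = 9.2×4.0154 + ½×1.3×4.0154² = 47.4219.

47.4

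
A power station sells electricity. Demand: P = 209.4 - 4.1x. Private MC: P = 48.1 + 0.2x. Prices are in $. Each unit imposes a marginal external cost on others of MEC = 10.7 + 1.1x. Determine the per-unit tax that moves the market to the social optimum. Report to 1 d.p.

Social marginal cost = private MC + MEC = 58.8 + 1.3x.
Set SMC = demand: 58.8 + 1.3x = 209.4 - 4.1x → x* = 27.8889.
The Pigouvian tax equals MEC at x*: 10.7 + 1.1×27.8889 = 41.3778.

tax = $41.4 per unit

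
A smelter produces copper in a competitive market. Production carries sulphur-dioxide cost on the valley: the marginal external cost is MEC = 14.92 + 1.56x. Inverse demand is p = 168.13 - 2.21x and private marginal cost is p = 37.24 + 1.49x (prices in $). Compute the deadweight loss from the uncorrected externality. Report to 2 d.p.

DWL = $467.19

Market equilibrium (private): 37.24 + 1.49x = 168.13 - 2.21x → x_m = 35.3757.
Social marginal cost = private MC + MEC = 52.16 + 3.05x.
Set SMC = demand: 52.16 + 3.05x = 168.13 - 2.21x → x* = 22.0475.
The loss is the area between SMC and demand from x* to x_m; with linear curves that's a triangle of height MEC(x_m).
DWL = ½ × 13.3282 × 70.1061 = 467.1941.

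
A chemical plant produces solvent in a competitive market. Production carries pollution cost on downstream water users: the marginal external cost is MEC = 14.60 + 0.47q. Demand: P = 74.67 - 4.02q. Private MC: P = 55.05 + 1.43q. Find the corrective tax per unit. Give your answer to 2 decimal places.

tax = 15.00 per unit

Social marginal cost = private MC + MEC = 69.65 + 1.90q.
Set SMC = demand: 69.65 + 1.90q = 74.67 - 4.02q → q* = 0.8480.
The Pigouvian tax equals MEC at q*: 14.60 + 0.47×0.8480 = 14.9986.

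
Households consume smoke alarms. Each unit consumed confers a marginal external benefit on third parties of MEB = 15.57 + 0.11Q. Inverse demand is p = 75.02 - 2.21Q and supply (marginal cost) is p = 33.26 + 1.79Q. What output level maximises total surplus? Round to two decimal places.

Social marginal benefit = demand + MEB = 90.59 - 2.10Q.
Set SMB = MC: 90.59 - 2.10Q = 33.26 + 1.79Q → Q* = 14.7378.

Q* = 14.74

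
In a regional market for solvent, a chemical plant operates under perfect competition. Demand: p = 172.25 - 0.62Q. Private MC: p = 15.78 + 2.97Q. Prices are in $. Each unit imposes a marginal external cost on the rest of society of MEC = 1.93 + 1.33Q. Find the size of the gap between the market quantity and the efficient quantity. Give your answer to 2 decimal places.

12.17 units

Market equilibrium (private): 15.78 + 2.97Q = 172.25 - 0.62Q → Q_m = 43.5850.
Social marginal cost = private MC + MEC = 17.71 + 4.30Q.
Set SMC = demand: 17.71 + 4.30Q = 172.25 - 0.62Q → Q* = 31.4106.
Gap = |43.5850 − 31.4106| = 12.1744.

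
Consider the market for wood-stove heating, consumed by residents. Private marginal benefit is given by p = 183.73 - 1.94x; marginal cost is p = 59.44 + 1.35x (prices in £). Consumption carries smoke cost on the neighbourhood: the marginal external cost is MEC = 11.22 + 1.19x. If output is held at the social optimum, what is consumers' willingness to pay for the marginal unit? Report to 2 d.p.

P = £134.77

Social marginal benefit = demand − MEC = 172.51 - 3.13x.
Set SMB = MC: 172.51 - 3.13x = 59.44 + 1.35x → x* = 25.2388.
Consumer price on the demand curve at x*: 183.73 − 1.94×25.2388 = 134.7667.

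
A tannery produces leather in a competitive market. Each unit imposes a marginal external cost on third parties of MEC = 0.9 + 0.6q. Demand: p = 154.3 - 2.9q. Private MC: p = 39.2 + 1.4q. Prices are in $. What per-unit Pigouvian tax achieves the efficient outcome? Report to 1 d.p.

tax = $14.9 per unit

Social marginal cost = private MC + MEC = 40.1 + 2.0q.
Set SMC = demand: 40.1 + 2.0q = 154.3 - 2.9q → q* = 23.3061.
The Pigouvian tax equals MEC at q*: 0.9 + 0.6×23.3061 = 14.8837.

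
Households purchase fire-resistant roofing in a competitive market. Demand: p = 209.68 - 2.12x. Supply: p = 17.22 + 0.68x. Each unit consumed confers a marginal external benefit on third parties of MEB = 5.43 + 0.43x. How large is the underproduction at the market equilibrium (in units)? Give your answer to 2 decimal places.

14.76 units

Market equilibrium (private): 17.22 + 0.68x = 209.68 - 2.12x → x_m = 68.7357.
Social marginal benefit = demand + MEB = 215.11 - 1.69x.
Set SMB = MC: 215.11 - 1.69x = 17.22 + 0.68x → x* = 83.4979.
Gap = |68.7357 − 83.4979| = 14.7622.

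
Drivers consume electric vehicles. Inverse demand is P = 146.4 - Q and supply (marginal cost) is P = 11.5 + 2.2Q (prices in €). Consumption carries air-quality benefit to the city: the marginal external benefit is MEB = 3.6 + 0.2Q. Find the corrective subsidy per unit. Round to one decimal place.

subsidy = €12.8 per unit

Social marginal benefit = demand + MEB = 150.0 - 0.8Q.
Set SMB = MC: 150.0 - 0.8Q = 11.5 + 2.2Q → Q* = 46.1667.
The Pigouvian subsidy equals MEB at Q*: 3.6 + 0.2×46.1667 = 12.8333.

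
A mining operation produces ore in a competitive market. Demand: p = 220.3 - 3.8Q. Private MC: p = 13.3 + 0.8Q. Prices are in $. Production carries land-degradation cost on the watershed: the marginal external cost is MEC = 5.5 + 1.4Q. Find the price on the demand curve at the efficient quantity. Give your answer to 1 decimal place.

P = $92.7

Social marginal cost = private MC + MEC = 18.8 + 2.2Q.
Set SMC = demand: 18.8 + 2.2Q = 220.3 - 3.8Q → Q* = 33.5833.
Consumer price on the demand curve at Q*: 220.3 − 3.8×33.5833 = 92.6835.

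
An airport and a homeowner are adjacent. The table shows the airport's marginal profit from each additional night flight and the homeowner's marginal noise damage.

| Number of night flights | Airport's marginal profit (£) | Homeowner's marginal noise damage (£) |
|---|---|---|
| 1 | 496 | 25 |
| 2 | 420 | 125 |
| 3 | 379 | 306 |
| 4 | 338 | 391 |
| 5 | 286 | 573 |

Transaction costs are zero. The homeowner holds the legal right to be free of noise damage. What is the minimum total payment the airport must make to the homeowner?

Efficient level: marginal profit ≥ marginal noise damage through level 3, so k* = 3.
With the homeowner holding the right, the airport must at least compensate total damage at k*: 25 + 125 + 306 = 456.

£456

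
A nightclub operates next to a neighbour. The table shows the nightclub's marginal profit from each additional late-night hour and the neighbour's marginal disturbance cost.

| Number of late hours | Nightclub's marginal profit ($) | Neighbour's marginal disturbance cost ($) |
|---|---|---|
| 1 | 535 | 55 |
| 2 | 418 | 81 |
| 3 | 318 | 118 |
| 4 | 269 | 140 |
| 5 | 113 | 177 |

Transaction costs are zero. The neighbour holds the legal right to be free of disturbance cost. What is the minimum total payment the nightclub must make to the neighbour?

Efficient level: marginal profit ≥ marginal disturbance cost through level 4, so k* = 4.
With the neighbour holding the right, the nightclub must at least compensate total damage at k*: 55 + 81 + 118 + 140 = 394.

$394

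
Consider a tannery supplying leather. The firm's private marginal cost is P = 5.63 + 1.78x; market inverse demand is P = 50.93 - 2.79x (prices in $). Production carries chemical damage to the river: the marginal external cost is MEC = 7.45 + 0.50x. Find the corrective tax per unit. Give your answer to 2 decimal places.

tax = $11.18 per unit

Social marginal cost = private MC + MEC = 13.08 + 2.28x.
Set SMC = demand: 13.08 + 2.28x = 50.93 - 2.79x → x* = 7.4655.
The Pigouvian tax equals MEC at x*: 7.45 + 0.50×7.4655 = 11.1828.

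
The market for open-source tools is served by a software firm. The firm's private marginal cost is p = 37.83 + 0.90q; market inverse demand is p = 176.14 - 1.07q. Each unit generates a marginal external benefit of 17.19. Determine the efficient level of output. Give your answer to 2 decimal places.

Social marginal cost = private MC − MEB = 20.64 + 0.90q.
Set SMC = demand: 20.64 + 0.90q = 176.14 - 1.07q → q* = 78.9340.

q* = 78.93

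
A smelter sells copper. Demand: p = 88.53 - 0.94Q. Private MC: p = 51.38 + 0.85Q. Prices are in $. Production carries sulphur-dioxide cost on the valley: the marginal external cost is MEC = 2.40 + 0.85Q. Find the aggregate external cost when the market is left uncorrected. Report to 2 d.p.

$232.87

Market equilibrium (private): 51.38 + 0.85Q = 88.53 - 0.94Q → Q_m = 20.7542.
Total external cost = ∫₀^{Q_m} (2.40 + 0.85Q) dQ = 2.40×20.7542 + ½×0.85×20.7542² = 232.8732.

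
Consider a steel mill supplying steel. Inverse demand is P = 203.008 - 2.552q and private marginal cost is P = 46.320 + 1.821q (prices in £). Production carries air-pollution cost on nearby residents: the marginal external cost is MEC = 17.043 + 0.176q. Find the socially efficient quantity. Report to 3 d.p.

q* = 30.698

Social marginal cost = private MC + MEC = 63.363 + 1.997q.
Set SMC = demand: 63.363 + 1.997q = 203.008 - 2.552q → q* = 30.6980.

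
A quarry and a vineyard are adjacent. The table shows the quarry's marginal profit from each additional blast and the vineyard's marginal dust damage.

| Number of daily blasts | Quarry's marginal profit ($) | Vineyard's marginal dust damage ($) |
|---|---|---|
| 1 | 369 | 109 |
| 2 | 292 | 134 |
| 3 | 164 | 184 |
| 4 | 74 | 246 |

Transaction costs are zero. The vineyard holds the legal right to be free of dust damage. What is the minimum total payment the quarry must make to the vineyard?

$243

Efficient level: marginal profit ≥ marginal dust damage through level 2, so k* = 2.
With the vineyard holding the right, the quarry must at least compensate total damage at k*: 109 + 134 = 243.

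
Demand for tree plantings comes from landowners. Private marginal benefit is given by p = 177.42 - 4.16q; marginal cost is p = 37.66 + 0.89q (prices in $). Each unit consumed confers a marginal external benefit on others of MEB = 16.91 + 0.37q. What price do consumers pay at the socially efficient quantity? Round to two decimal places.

Social marginal benefit = demand + MEB = 194.33 - 3.79q.
Set SMB = MC: 194.33 - 3.79q = 37.66 + 0.89q → q* = 33.4765.
Consumer price on the demand curve at q*: 177.42 − 4.16×33.4765 = 38.1578.

P = $38.16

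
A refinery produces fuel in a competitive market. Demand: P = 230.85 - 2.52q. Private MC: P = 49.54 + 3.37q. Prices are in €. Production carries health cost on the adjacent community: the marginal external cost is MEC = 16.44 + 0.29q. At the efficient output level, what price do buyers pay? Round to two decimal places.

Social marginal cost = private MC + MEC = 65.98 + 3.66q.
Set SMC = demand: 65.98 + 3.66q = 230.85 - 2.52q → q* = 26.6780.
Consumer price on the demand curve at q*: 230.85 − 2.52×26.6780 = 163.6214.

P = €163.62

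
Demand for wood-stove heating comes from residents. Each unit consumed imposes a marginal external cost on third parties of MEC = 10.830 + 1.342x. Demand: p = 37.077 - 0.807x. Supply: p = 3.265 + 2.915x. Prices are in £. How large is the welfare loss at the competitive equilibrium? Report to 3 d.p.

DWL = £52.328

Market equilibrium (private): 3.265 + 2.915x = 37.077 - 0.807x → x_m = 9.0844.
Social marginal benefit = demand − MEC = 26.247 - 2.149x.
Set SMB = MC: 26.247 - 2.149x = 3.265 + 2.915x → x* = 4.5383.
The welfare-loss triangle has base |x_m − x*| and height MEC(x_m) (the vertical gap between SMB and MC is zero at x* and MEC at x_m).
DWL = ½ × 4.5461 × 23.0212 = 52.3283.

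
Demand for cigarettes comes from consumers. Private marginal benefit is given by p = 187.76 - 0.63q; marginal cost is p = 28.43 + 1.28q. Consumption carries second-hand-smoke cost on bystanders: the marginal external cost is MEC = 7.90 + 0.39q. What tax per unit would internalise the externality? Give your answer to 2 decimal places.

tax = 33.58 per unit

Social marginal benefit = demand − MEC = 179.86 - 1.02q.
Set SMB = MC: 179.86 - 1.02q = 28.43 + 1.28q → q* = 65.8391.
The Pigouvian tax equals MEC at q*: 7.90 + 0.39×65.8391 = 33.5772.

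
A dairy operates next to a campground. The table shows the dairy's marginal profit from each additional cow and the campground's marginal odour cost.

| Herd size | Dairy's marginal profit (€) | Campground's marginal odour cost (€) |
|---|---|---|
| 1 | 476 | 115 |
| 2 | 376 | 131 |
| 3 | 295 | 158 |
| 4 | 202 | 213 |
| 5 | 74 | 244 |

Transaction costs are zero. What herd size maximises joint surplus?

3

Bargaining reaches the level where marginal profit last exceeds marginal odour cost.
That holds through level 3 (295 ≥ 158) but not at 4 (202 < 213).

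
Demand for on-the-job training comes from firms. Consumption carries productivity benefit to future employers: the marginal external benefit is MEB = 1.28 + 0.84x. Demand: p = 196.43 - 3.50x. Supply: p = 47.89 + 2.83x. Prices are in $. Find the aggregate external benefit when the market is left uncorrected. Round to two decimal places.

$261.31

Market equilibrium (private): 47.89 + 2.83x = 196.43 - 3.50x → x_m = 23.4660.
Total external benefit = ∫₀^{x_m} (1.28 + 0.84x) dx = 1.28×23.4660 + ½×0.84×23.4660² = 261.3108.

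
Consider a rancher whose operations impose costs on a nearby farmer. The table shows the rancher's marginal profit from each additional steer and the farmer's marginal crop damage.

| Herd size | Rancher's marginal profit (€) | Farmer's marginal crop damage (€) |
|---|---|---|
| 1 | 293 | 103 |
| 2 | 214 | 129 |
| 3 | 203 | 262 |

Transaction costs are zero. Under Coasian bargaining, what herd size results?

2

Bargaining reaches the level where marginal profit last exceeds marginal crop damage.
That holds through level 2 (214 ≥ 129) but not at 3 (203 < 262).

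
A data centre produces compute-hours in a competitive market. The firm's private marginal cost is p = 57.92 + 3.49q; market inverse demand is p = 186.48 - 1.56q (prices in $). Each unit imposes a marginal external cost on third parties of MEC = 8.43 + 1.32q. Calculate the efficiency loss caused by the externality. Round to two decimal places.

Market equilibrium (private): 57.92 + 3.49q = 186.48 - 1.56q → q_m = 25.4574.
Social marginal cost = private MC + MEC = 66.35 + 4.81q.
Set SMC = demand: 66.35 + 4.81q = 186.48 - 1.56q → q* = 18.8587.
The welfare-loss triangle has base |q_m − q*| and height MEC(q_m) (the vertical gap between SMC and demand is zero at q* and MEC at q_m).
DWL = ½ × 6.5987 × 42.0338 = 138.6842.

DWL = $138.68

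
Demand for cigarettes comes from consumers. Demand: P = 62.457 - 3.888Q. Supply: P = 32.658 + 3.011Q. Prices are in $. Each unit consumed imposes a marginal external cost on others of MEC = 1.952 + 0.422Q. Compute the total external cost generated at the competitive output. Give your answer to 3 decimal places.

Market equilibrium (private): 32.658 + 3.011Q = 62.457 - 3.888Q → Q_m = 4.3193.
Total external cost = ∫₀^{Q_m} (1.952 + 0.422Q) dQ = 1.952×4.3193 + ½×0.422×4.3193² = 12.3678.

$12.368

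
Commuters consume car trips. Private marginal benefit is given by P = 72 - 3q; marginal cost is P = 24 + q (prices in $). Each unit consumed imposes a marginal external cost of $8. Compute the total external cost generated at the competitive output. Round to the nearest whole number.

$96

Market equilibrium (private): 24 + q = 72 - 3q → q_m = 12.0000.
Total external cost = MEC × q_m = 8 × 12.0000 = 96.0000.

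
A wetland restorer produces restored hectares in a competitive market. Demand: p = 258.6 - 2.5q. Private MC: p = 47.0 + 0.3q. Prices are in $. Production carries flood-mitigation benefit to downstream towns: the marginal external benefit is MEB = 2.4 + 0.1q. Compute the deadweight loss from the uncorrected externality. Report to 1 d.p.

Market equilibrium (private): 47.0 + 0.3q = 258.6 - 2.5q → q_m = 75.5714.
Social marginal cost = private MC − MEB = 44.6 + 0.2q.
Set SMC = demand: 44.6 + 0.2q = 258.6 - 2.5q → q* = 79.2593.
The loss is the area between SMC and demand from q* to q_m; with linear curves that's a triangle of height MEB(q_m).
DWL = ½ × 3.6879 × 9.9571 = 18.3604.

DWL = $18.4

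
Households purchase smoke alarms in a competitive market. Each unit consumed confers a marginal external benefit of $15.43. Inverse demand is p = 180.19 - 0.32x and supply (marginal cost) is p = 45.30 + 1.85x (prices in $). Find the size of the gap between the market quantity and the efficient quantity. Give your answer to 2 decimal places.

7.11 units

Market equilibrium (private): 45.30 + 1.85x = 180.19 - 0.32x → x_m = 62.1613.
Social marginal benefit = demand + MEB = 195.62 - 0.32x.
Set SMB = MC: 195.62 - 0.32x = 45.30 + 1.85x → x* = 69.2719.
Gap = |62.1613 − 69.2719| = 7.1106.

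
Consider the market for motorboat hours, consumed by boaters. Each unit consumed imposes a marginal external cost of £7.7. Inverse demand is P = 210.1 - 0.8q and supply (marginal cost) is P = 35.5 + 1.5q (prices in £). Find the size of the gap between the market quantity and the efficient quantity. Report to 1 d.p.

Market equilibrium (private): 35.5 + 1.5q = 210.1 - 0.8q → q_m = 75.9130.
Social marginal benefit = demand − MEC = 202.4 - 0.8q.
Set SMB = MC: 202.4 - 0.8q = 35.5 + 1.5q → q* = 72.5652.
Gap = |75.9130 − 72.5652| = 3.3478.

3.3 units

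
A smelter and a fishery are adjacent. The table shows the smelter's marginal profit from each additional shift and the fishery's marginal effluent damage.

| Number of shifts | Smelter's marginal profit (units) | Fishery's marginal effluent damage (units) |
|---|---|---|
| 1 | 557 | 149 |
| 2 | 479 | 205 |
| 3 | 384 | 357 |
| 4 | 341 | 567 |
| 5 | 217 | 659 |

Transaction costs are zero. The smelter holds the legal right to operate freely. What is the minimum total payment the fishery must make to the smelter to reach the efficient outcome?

Left alone the smelter would choose level 5 (marginal profit stays positive).
Efficient level: k* = 3 (marginal profit ≥ marginal effluent damage through 3).
The fishery must at least cover the smelter's forgone profit from cutting 5→3: 341 + 217 = 558.

558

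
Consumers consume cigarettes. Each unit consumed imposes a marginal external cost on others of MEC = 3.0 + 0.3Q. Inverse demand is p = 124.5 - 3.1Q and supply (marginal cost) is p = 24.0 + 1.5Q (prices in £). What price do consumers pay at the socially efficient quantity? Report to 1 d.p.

P = £62.8

Social marginal benefit = demand − MEC = 121.5 - 3.4Q.
Set SMB = MC: 121.5 - 3.4Q = 24.0 + 1.5Q → Q* = 19.8980.
Consumer price on the demand curve at Q*: 124.5 − 3.1×19.8980 = 62.8162.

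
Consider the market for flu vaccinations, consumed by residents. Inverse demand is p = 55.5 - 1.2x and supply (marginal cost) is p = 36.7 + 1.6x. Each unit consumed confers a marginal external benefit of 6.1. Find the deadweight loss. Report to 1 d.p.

DWL = 6.6

Market equilibrium (private): 36.7 + 1.6x = 55.5 - 1.2x → x_m = 6.7143.
Social marginal benefit = demand + MEB = 61.6 - 1.2x.
Set SMB = MC: 61.6 - 1.2x = 36.7 + 1.6x → x* = 8.8929.
Height of the DWL triangle at x_m is SMB(x_m) − MC(x_m) = MEB(x_m) = 6.1000.
DWL = ½ × 2.1786 × 6.1000 = 6.6447.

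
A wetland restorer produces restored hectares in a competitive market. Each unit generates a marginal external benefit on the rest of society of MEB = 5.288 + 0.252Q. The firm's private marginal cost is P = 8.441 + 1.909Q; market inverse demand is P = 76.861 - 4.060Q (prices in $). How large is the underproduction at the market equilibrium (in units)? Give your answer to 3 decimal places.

1.430 units

Market equilibrium (private): 8.441 + 1.909Q = 76.861 - 4.060Q → Q_m = 11.4626.
Social marginal cost = private MC − MEB = 3.153 + 1.657Q.
Set SMC = demand: 3.153 + 1.657Q = 76.861 - 4.060Q → Q* = 12.8928.
Gap = |11.4626 − 12.8928| = 1.4302.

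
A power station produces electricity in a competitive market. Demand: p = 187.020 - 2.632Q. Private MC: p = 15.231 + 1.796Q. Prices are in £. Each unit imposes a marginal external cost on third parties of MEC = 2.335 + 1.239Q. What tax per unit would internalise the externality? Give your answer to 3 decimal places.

Social marginal cost = private MC + MEC = 17.566 + 3.035Q.
Set SMC = demand: 17.566 + 3.035Q = 187.020 - 2.632Q → Q* = 29.9019.
The Pigouvian tax equals MEC at Q*: 2.335 + 1.239×29.9019 = 39.3835.

tax = £39.383 per unit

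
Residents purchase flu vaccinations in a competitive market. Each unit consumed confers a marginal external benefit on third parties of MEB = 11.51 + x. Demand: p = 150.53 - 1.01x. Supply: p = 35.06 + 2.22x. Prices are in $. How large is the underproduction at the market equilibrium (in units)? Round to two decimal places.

21.19 units

Market equilibrium (private): 35.06 + 2.22x = 150.53 - 1.01x → x_m = 35.7492.
Social marginal benefit = demand + MEB = 162.04 - 0.01x.
Set SMB = MC: 162.04 - 0.01x = 35.06 + 2.22x → x* = 56.9417.
Gap = |35.7492 − 56.9417| = 21.1925.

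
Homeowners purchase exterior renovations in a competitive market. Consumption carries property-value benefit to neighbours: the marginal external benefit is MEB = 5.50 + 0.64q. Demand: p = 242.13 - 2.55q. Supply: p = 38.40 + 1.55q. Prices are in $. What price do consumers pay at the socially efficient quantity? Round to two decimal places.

P = $87.93

Social marginal benefit = demand + MEB = 247.63 - 1.91q.
Set SMB = MC: 247.63 - 1.91q = 38.40 + 1.55q → q* = 60.4711.
Consumer price on the demand curve at q*: 242.13 − 2.55×60.4711 = 87.9287.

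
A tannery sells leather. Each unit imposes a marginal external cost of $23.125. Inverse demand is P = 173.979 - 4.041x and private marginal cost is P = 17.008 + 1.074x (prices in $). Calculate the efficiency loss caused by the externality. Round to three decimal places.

DWL = $52.274

Market equilibrium (private): 17.008 + 1.074x = 173.979 - 4.041x → x_m = 30.6884.
Social marginal cost = private MC + MEC = 40.133 + 1.074x.
Set SMC = demand: 40.133 + 1.074x = 173.979 - 4.041x → x* = 26.1674.
Height of the DWL triangle at x_m is SMC(x_m) − demand(x_m) = MEC(x_m) = 23.1250.
DWL = ½ × 4.5210 × 23.1250 = 52.2741.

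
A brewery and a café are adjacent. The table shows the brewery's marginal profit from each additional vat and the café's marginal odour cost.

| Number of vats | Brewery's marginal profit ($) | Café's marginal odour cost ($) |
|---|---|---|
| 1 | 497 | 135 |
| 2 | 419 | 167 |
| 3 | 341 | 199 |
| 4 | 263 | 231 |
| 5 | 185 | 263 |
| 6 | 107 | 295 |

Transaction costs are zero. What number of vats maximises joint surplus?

Bargaining reaches the level where marginal profit last exceeds marginal odour cost.
That holds through level 4 (263 ≥ 231) but not at 5 (185 < 263).

4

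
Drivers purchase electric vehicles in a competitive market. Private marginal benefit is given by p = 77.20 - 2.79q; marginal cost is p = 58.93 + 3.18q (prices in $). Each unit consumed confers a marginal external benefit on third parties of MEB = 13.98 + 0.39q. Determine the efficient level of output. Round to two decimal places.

q* = 5.78

Social marginal benefit = demand + MEB = 91.18 - 2.40q.
Set SMB = MC: 91.18 - 2.40q = 58.93 + 3.18q → q* = 5.7796.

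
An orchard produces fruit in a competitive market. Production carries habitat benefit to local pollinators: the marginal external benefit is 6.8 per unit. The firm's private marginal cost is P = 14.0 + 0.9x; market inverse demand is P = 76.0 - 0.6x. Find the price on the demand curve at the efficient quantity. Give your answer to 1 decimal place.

P = 48.5

Social marginal cost = private MC − MEB = 7.2 + 0.9x.
Set SMC = demand: 7.2 + 0.9x = 76.0 - 0.6x → x* = 45.8667.
Consumer price on the demand curve at x*: 76.0 − 0.6×45.8667 = 48.4800.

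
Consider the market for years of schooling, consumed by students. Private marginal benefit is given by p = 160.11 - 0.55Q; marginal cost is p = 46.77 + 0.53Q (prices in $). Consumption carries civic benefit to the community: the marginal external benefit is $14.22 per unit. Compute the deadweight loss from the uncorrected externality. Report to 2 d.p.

Market equilibrium (private): 46.77 + 0.53Q = 160.11 - 0.55Q → Q_m = 104.9444.
Social marginal benefit = demand + MEB = 174.33 - 0.55Q.
Set SMB = MC: 174.33 - 0.55Q = 46.77 + 0.53Q → Q* = 118.1111.
The loss is the area between SMB and MC from Q* to Q_m; with linear curves that's a triangle of height MEB(Q_m).
DWL = ½ × 13.1667 × 14.2200 = 93.6152.

DWL = $93.62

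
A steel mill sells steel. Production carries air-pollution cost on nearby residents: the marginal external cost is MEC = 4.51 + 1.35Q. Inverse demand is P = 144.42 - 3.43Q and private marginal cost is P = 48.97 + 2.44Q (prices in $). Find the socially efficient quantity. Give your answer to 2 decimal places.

Q* = 12.60

Social marginal cost = private MC + MEC = 53.48 + 3.79Q.
Set SMC = demand: 53.48 + 3.79Q = 144.42 - 3.43Q → Q* = 12.5956.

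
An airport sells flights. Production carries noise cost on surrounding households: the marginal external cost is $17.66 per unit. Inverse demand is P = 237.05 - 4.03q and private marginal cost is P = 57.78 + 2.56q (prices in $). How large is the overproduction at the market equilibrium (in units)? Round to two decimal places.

2.68 units

Market equilibrium (private): 57.78 + 2.56q = 237.05 - 4.03q → q_m = 27.2033.
Social marginal cost = private MC + MEC = 75.44 + 2.56q.
Set SMC = demand: 75.44 + 2.56q = 237.05 - 4.03q → q* = 24.5235.
Gap = |27.2033 − 24.5235| = 2.6798.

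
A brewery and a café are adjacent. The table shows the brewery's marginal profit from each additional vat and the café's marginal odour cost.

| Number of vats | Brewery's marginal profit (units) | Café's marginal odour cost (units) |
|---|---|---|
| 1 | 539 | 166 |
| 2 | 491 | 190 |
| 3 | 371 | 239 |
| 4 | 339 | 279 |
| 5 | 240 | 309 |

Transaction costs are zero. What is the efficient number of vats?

4

Bargaining reaches the level where marginal profit last exceeds marginal odour cost.
That holds through level 4 (339 ≥ 279) but not at 5 (240 < 309).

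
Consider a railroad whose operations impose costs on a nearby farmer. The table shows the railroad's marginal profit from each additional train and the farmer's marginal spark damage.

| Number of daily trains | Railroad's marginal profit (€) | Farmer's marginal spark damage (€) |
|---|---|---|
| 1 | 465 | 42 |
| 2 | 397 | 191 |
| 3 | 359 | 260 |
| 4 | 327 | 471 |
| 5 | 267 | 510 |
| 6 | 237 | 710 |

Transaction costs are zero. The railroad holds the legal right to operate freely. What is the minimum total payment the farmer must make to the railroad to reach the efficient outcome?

€831

Left alone the railroad would choose level 6 (marginal profit stays positive).
Efficient level: k* = 3 (marginal profit ≥ marginal spark damage through 3).
The farmer must at least cover the railroad's forgone profit from cutting 6→3: 327 + 267 + 237 = 831.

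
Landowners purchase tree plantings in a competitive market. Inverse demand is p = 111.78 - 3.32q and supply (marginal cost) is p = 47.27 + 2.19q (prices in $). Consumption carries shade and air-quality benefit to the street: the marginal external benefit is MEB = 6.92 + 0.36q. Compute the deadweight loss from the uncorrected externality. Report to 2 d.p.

DWL = $12.04

Market equilibrium (private): 47.27 + 2.19q = 111.78 - 3.32q → q_m = 11.7078.
Social marginal benefit = demand + MEB = 118.70 - 2.96q.
Set SMB = MC: 118.70 - 2.96q = 47.27 + 2.19q → q* = 13.8699.
The loss is the area between SMB and MC from q* to q_m; with linear curves that's a triangle of height MEB(q_m).
DWL = ½ × 2.1621 × 11.1348 = 12.0373.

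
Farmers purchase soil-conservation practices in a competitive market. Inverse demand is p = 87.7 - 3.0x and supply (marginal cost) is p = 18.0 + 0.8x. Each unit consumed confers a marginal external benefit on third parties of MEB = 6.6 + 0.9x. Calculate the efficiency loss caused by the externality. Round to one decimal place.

Market equilibrium (private): 18.0 + 0.8x = 87.7 - 3.0x → x_m = 18.3421.
Social marginal benefit = demand + MEB = 94.3 - 2.1x.
Set SMB = MC: 94.3 - 2.1x = 18.0 + 0.8x → x* = 26.3103.
The loss is the area between SMB and MC from x* to x_m; with linear curves that's a triangle of height MEB(x_m).
DWL = ½ × 7.9682 × 23.1079 = 92.0642.

DWL = 92.1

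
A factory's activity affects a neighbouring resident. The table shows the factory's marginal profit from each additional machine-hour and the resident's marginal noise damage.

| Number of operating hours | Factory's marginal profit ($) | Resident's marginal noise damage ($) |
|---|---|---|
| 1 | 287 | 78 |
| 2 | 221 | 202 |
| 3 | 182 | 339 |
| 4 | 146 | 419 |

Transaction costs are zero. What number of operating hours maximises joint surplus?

Bargaining reaches the level where marginal profit last exceeds marginal noise damage.
That holds through level 2 (221 ≥ 202) but not at 3 (182 < 339).

2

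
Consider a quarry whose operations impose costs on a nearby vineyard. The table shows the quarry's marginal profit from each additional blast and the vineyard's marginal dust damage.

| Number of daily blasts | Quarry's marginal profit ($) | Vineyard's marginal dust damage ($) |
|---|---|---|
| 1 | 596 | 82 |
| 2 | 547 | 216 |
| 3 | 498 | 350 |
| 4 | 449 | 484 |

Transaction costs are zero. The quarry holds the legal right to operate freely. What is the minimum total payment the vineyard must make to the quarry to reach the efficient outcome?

Left alone the quarry would choose level 4 (marginal profit stays positive).
Efficient level: k* = 3 (marginal profit ≥ marginal dust damage through 3).
The vineyard must at least cover the quarry's forgone profit from cutting 4→3: 449 = 449.

$449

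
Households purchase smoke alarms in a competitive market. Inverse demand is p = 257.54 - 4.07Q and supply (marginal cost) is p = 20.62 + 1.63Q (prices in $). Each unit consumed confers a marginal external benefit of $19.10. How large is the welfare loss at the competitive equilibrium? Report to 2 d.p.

Market equilibrium (private): 20.62 + 1.63Q = 257.54 - 4.07Q → Q_m = 41.5649.
Social marginal benefit = demand + MEB = 276.64 - 4.07Q.
Set SMB = MC: 276.64 - 4.07Q = 20.62 + 1.63Q → Q* = 44.9158.
The welfare-loss triangle has base |Q_m − Q*| and height MEB(Q_m) (the vertical gap between SMB and MC is zero at Q* and MEB at Q_m).
DWL = ½ × 3.3509 × 19.1000 = 32.0011.

DWL = $32.00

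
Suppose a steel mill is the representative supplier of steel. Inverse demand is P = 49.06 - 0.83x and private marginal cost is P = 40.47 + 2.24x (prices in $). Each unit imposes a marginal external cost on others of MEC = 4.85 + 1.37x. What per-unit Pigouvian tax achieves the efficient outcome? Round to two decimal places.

Social marginal cost = private MC + MEC = 45.32 + 3.61x.
Set SMC = demand: 45.32 + 3.61x = 49.06 - 0.83x → x* = 0.8423.
The Pigouvian tax equals MEC at x*: 4.85 + 1.37×0.8423 = 6.0040.

tax = $6.00 per unit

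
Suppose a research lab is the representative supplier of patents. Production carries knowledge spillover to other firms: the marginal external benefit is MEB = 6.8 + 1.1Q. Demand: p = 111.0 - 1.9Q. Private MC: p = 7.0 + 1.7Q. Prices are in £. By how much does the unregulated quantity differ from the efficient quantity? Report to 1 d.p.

Market equilibrium (private): 7.0 + 1.7Q = 111.0 - 1.9Q → Q_m = 28.8889.
Social marginal cost = private MC − MEB = 0.2 + 0.6Q.
Set SMC = demand: 0.2 + 0.6Q = 111.0 - 1.9Q → Q* = 44.3200.
Gap = |28.8889 − 44.3200| = 15.4311.

15.4 units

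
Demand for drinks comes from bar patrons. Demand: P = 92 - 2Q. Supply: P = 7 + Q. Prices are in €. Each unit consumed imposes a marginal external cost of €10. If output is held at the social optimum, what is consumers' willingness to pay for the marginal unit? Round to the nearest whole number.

P = €42

Social marginal benefit = demand − MEC = 82 - 2Q.
Set SMB = MC: 82 - 2Q = 7 + Q → Q* = 25.0000.
Consumer price on the demand curve at Q*: 92 − 2×25.0000 = 42.0000.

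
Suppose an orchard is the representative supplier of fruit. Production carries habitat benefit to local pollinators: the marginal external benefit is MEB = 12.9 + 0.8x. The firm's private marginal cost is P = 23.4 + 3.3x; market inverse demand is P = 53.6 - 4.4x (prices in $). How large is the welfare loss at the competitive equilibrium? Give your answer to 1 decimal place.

DWL = $18.6

Market equilibrium (private): 23.4 + 3.3x = 53.6 - 4.4x → x_m = 3.9221.
Social marginal cost = private MC − MEB = 10.5 + 2.5x.
Set SMC = demand: 10.5 + 2.5x = 53.6 - 4.4x → x* = 6.2464.
Height of the DWL triangle at x_m is demand(x_m) − SMC(x_m) = MEB(x_m) = 16.0377.
DWL = ½ × 2.3243 × 16.0377 = 18.6382.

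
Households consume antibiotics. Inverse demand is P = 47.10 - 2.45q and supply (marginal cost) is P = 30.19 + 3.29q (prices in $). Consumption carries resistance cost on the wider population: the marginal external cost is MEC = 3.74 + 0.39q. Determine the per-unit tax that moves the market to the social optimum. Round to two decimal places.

Social marginal benefit = demand − MEC = 43.36 - 2.84q.
Set SMB = MC: 43.36 - 2.84q = 30.19 + 3.29q → q* = 2.1485.
The Pigouvian tax equals MEC at q*: 3.74 + 0.39×2.1485 = 4.5779.

tax = $4.58 per unit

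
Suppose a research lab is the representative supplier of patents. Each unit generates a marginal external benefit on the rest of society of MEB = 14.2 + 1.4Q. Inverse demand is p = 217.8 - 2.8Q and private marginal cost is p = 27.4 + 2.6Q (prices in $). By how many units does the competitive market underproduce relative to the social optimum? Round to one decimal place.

Market equilibrium (private): 27.4 + 2.6Q = 217.8 - 2.8Q → Q_m = 35.2593.
Social marginal cost = private MC − MEB = 13.2 + 1.2Q.
Set SMC = demand: 13.2 + 1.2Q = 217.8 - 2.8Q → Q* = 51.1500.
Gap = |35.2593 − 51.1500| = 15.8907.

15.9 units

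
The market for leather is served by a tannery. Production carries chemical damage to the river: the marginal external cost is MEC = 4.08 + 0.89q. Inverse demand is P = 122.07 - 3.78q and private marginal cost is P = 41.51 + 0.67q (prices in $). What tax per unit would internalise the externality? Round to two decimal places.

tax = $16.83 per unit

Social marginal cost = private MC + MEC = 45.59 + 1.56q.
Set SMC = demand: 45.59 + 1.56q = 122.07 - 3.78q → q* = 14.3221.
The Pigouvian tax equals MEC at q*: 4.08 + 0.89×14.3221 = 16.8267.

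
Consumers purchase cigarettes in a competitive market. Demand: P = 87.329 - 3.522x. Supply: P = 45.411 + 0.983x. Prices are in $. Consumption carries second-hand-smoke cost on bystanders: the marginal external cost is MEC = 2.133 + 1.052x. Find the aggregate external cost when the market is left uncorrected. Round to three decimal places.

Market equilibrium (private): 45.411 + 0.983x = 87.329 - 3.522x → x_m = 9.3048.
Total external cost = ∫₀^{x_m} (2.133 + 1.052x) dx = 2.133×9.3048 + ½×1.052×9.3048² = 65.3879.

$65.388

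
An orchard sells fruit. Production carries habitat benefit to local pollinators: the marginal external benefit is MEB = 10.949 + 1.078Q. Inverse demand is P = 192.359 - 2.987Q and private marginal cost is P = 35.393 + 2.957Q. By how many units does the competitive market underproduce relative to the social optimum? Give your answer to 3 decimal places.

Market equilibrium (private): 35.393 + 2.957Q = 192.359 - 2.987Q → Q_m = 26.4075.
Social marginal cost = private MC − MEB = 24.444 + 1.879Q.
Set SMC = demand: 24.444 + 1.879Q = 192.359 - 2.987Q → Q* = 34.5078.
Gap = |26.4075 − 34.5078| = 8.1003.

8.100 units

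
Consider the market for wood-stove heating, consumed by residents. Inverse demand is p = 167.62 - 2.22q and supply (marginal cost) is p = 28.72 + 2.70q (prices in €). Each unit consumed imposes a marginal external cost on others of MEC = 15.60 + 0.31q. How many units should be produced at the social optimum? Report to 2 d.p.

q* = 23.58

Social marginal benefit = demand − MEC = 152.02 - 2.53q.
Set SMB = MC: 152.02 - 2.53q = 28.72 + 2.70q → q* = 23.5755.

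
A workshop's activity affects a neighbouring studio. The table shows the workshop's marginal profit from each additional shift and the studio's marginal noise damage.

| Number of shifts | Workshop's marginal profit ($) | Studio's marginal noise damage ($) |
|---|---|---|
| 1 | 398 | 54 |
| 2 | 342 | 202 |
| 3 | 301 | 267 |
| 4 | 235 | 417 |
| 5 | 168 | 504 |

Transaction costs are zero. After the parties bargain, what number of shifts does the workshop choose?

Bargaining reaches the level where marginal profit last exceeds marginal noise damage.
That holds through level 3 (301 ≥ 267) but not at 4 (235 < 417).

3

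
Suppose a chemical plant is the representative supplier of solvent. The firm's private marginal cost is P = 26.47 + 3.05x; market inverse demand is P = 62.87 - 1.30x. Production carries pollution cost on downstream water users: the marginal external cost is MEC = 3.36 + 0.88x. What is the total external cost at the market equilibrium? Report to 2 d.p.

Market equilibrium (private): 26.47 + 3.05x = 62.87 - 1.30x → x_m = 8.3678.
Total external cost = ∫₀^{x_m} (3.36 + 0.88x) dx = 3.36×8.3678 + ½×0.88×8.3678² = 58.9246.

58.92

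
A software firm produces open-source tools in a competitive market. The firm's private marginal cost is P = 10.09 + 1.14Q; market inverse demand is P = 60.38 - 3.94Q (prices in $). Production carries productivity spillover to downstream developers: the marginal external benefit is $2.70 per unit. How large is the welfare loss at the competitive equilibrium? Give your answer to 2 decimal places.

DWL = $0.72

Market equilibrium (private): 10.09 + 1.14Q = 60.38 - 3.94Q → Q_m = 9.8996.
Social marginal cost = private MC − MEB = 7.39 + 1.14Q.
Set SMC = demand: 7.39 + 1.14Q = 60.38 - 3.94Q → Q* = 10.4311.
The loss is the area between SMC and demand from Q* to Q_m; with linear curves that's a triangle of height MEB(Q_m).
DWL = ½ × 0.5315 × 2.7000 = 0.7175.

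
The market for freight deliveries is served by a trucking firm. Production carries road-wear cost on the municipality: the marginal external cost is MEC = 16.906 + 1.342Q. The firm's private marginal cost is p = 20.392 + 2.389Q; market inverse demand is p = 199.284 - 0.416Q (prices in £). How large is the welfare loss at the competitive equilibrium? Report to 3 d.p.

DWL = £1266.569

Market equilibrium (private): 20.392 + 2.389Q = 199.284 - 0.416Q → Q_m = 63.7761.
Social marginal cost = private MC + MEC = 37.298 + 3.731Q.
Set SMC = demand: 37.298 + 3.731Q = 199.284 - 0.416Q → Q* = 39.0610.
Height of the DWL triangle at Q_m is SMC(Q_m) − demand(Q_m) = MEC(Q_m) = 102.4935.
DWL = ½ × 24.7151 × 102.4935 = 1266.5686.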